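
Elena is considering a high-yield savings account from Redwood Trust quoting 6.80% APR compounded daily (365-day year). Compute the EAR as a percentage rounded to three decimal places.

EAR = (1 + 0.0680/365)^365 − 1.
= 1.070359 − 1 = 7.036%.

7.036%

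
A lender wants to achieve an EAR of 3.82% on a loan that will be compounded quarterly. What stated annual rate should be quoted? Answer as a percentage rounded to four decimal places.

(1 + r/4)^4 − 1 = 0.0382, so 1 + r/4 = 1.0382^(1/4).
r/4 = 0.009416, so r = 0.037665 = 3.7665%.

3.7665%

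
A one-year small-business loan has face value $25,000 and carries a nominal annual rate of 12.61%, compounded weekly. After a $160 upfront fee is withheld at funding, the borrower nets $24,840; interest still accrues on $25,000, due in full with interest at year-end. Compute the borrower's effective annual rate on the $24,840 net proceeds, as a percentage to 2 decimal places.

Amount owed after one year: 25,000 × (1 + 0.1261/52)^52 = 25,000 × 1.134222 = $28,355.56.
Effective rate on net proceeds: 28,355.56 / 24,840 − 1 = 0.141528 = 14.15%.

14.15%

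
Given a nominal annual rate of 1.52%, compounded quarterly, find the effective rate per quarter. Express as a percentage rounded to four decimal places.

With a nominal annual rate compounded quarterly, the periodic rate is the nominal rate divided by 4.
i = 0.0152 / 4 = 0.0038000 = 0.3800%.

0.3800%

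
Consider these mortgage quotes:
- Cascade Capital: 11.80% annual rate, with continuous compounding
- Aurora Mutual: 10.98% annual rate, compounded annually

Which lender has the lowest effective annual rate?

Cascade Capital: e^0.1180 − 1 = 12.524%
Aurora Mutual: compounded annually, EAR = 10.980%
The lowest effective annual rate is Aurora Mutual at 10.980%.

Aurora Mutual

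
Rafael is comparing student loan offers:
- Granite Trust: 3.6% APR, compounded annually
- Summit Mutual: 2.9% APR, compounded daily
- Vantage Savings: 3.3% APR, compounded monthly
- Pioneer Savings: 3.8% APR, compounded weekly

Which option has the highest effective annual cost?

Pioneer Savings

Granite Trust: compounded annually, EAR = 3.600%
Summit Mutual: (1 + 0.029/365)^365 − 1 = 2.942%
Vantage Savings: (1 + 0.033/12)^12 − 1 = 3.350%
Pioneer Savings: (1 + 0.038/52)^52 − 1 = 3.872%
The highest effective annual rate is Pioneer Savings at 3.872%.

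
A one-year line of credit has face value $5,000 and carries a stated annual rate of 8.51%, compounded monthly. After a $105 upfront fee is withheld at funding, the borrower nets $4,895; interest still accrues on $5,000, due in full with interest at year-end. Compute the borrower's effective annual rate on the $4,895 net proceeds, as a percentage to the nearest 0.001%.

Amount owed after one year: 5,000 × (1 + 0.0851/12)^12 = 5,000 × 1.088499 = $5,442.49.
Effective rate on net proceeds: 5,442.49 / 4,895 − 1 = 0.111848 = 11.185%.

11.185%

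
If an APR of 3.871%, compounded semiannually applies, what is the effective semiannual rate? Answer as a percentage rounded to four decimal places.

With a nominal annual rate compounded semiannually, the periodic rate is the nominal rate divided by 2.
i = 0.03871 / 2 = 0.0193550 = 1.9355%.

1.9355%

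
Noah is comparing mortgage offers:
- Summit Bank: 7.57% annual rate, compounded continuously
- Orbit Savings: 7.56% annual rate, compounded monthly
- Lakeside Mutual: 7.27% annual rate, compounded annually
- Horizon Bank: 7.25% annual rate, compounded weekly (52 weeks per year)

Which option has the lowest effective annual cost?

Summit Bank: e^0.0757 − 1 = 7.864%
Orbit Savings: (1 + 0.0756/12)^12 − 1 = 7.828%
Lakeside Mutual: compounded annually, EAR = 7.270%
Horizon Bank: (1 + 0.0725/52)^52 − 1 = 7.514%
The lowest effective annual rate is Lakeside Mutual at 7.270%.

Lakeside Mutual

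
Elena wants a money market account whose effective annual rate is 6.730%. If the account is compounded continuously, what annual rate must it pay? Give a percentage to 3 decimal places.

Continuous: nominal r satisfies e^r − 1 = 0.06730.
r = ln(1 + 0.06730) = ln(1.06730) = 0.065132 = 6.513%.

6.513%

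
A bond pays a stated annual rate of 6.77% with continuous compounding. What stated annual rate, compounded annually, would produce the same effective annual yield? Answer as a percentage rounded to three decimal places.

EAR under continuous compounding: e^0.0677 − 1 = 0.070044.
Compounded annually, the equivalent nominal rate is the EAR itself: 7.004%.

7.004%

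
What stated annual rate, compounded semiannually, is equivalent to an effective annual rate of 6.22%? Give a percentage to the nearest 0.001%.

6.126%

(1 + r/2)^2 − 1 = 0.0622, so 1 + r/2 = 1.0622^(1/2).
r/2 = 0.030631, so r = 0.061262 = 6.126%.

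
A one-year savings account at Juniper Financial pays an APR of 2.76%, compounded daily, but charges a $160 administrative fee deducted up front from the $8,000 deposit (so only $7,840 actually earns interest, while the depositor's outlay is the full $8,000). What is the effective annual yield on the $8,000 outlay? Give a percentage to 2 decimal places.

Value after one year: 7,840 × (1 + 0.0276/365)^365 = 7,840 × 1.027983 = $8,059.39.
Effective yield on the $8,000 outlay: 8,059.39 / 8,000 − 1 = 0.007424 = 0.74%.

0.74%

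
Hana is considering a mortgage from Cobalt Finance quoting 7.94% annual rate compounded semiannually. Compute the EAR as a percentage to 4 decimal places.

8.0976%

EAR = (1 + 0.0794/2)^2 − 1.
= 1.080976 − 1 = 8.0976%.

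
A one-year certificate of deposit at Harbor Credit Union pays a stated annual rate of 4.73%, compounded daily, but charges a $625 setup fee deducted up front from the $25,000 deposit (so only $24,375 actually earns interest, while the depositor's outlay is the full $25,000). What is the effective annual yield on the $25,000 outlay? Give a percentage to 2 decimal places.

Value after one year: 24,375 × (1 + 0.0473/365)^365 = 24,375 × 1.048433 = $25,555.56.
Effective yield on the $25,000 outlay: 25,555.56 / 25,000 − 1 = 0.022222 = 2.22%.

2.22%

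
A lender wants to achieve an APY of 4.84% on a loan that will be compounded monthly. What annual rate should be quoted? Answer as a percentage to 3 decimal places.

4.736%

(1 + r/12)^12 − 1 = 0.0484, so 1 + r/12 = 1.0484^(1/12).
r/12 = 0.003947, so r = 0.047358 = 4.736%.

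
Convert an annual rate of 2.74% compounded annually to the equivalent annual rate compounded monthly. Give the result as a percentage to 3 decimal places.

2.706%

Compounded annually, EAR = nominal = 0.027400.
Solve (1 + r/12)^12 = 1.027400: r/12 = 1.027400^(1/12) − 1 = 0.002255, so r = 0.027062 = 2.706%.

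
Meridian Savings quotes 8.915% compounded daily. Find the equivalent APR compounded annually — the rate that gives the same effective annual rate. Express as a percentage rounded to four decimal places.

EAR = (1 + 0.08915/365)^365 − 1 = 0.093233.
Compounded annually, the equivalent nominal rate is the EAR itself: 9.3233%.

9.3233%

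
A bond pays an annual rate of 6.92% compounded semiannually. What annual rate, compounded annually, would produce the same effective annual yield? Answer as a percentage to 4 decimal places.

7.0397%

EAR = (1 + 0.0692/2)^2 − 1 = 0.070397.
Compounded annually, the equivalent nominal rate is the EAR itself: 7.0397%.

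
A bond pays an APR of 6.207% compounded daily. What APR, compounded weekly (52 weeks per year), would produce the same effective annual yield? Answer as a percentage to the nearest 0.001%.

6.210%

EAR = (1 + 0.06207/365)^365 − 1 = 0.064031.
Solve (1 + r/52)^52 = 1.064031: r/52 = 1.064031^(1/52) − 1 = 0.001194, so r = 0.062102 = 6.210%.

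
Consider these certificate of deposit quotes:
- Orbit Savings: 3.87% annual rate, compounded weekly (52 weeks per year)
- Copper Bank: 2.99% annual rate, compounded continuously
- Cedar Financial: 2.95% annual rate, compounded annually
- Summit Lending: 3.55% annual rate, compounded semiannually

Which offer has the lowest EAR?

Orbit Savings: (1 + 0.0387/52)^52 − 1 = 3.944%
Copper Bank: e^0.0299 − 1 = 3.035%
Cedar Financial: compounded annually, EAR = 2.950%
Summit Lending: (1 + 0.0355/2)^2 − 1 = 3.582%
The lowest effective annual rate is Cedar Financial at 2.950%.

Cedar Financial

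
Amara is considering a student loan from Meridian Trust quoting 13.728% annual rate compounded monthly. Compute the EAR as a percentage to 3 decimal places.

EAR = (1 + 0.13728/12)^12 − 1.
= 1.146256 − 1 = 14.626%.

14.626%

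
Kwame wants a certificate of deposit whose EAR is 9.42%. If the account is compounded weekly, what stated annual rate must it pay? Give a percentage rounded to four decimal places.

9.0101%

(1 + r/52)^52 − 1 = 0.0942, so 1 + r/52 = 1.0942^(1/52).
r/52 = 0.001733, so r = 0.090101 = 9.0101%.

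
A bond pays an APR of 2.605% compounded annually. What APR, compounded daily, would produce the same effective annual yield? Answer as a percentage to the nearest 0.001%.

Compounded annually, EAR = nominal = 0.026050.
Solve (1 + r/365)^365 = 1.026050: r/365 = 1.026050^(1/365) − 1 = 0.000070, so r = 0.025717 = 2.572%.

2.572%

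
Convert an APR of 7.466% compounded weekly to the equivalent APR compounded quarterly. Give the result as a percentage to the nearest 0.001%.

7.531%

EAR = (1 + 0.07466/52)^52 − 1 = 0.077460.
Solve (1 + r/4)^4 = 1.077460: r/4 = 1.077460^(1/4) − 1 = 0.018827, so r = 0.075307 = 7.531%.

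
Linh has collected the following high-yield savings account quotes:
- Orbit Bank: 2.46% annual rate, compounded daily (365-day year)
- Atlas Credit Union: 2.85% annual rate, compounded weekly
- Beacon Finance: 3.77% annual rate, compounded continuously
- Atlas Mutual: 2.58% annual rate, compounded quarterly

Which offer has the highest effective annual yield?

Orbit Bank: (1 + 0.0246/365)^365 − 1 = 2.490%
Atlas Credit Union: (1 + 0.0285/52)^52 − 1 = 2.890%
Beacon Finance: e^0.0377 − 1 = 3.842%
Atlas Mutual: (1 + 0.0258/4)^4 − 1 = 2.605%
The highest effective annual rate is Beacon Finance at 3.842%.

Beacon Finance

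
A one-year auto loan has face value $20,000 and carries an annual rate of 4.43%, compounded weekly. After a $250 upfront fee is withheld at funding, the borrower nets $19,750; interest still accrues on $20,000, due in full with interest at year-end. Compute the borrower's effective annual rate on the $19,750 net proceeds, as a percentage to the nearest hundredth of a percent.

5.85%

Amount owed after one year: 20,000 × (1 + 0.0443/52)^52 = 20,000 × 1.045276 = $20,905.52.
Effective rate on net proceeds: 20,905.52 / 19,750 − 1 = 0.058508 = 5.85%.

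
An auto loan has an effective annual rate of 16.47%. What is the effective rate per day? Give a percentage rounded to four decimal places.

The per-day rate i satisfies (1 + i)^365 = 1 + 0.1647.
i = 1.1647^(1/365) − 1 = 0.0004178 = 0.0418%.

0.0418%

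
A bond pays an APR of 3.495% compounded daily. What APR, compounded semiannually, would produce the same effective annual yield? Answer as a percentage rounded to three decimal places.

EAR = (1 + 0.03495/365)^365 − 1 = 0.035566.
Solve (1 + r/2)^2 = 1.035566: r/2 = 1.035566^(1/2) − 1 = 0.017628, so r = 0.035255 = 3.526%.

3.526%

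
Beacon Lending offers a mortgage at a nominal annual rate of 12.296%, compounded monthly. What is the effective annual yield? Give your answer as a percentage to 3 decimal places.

13.013%

EAR = (1 + 0.12296/12)^12 − 1.
= 1.130132 − 1 = 13.013%.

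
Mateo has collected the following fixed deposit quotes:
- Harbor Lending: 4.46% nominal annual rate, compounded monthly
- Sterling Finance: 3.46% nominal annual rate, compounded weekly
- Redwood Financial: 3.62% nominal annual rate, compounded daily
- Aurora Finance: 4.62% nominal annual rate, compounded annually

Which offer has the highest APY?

Harbor Lending: (1 + 0.0446/12)^12 − 1 = 4.552%
Sterling Finance: (1 + 0.0346/52)^52 − 1 = 3.519%
Redwood Financial: (1 + 0.0362/365)^365 − 1 = 3.686%
Aurora Finance: compounded annually, EAR = 4.620%
The highest effective annual rate is Aurora Finance at 4.620%.

Aurora Finance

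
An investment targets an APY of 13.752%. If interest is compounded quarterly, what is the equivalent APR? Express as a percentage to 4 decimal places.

13.0948%

(1 + r/4)^4 − 1 = 0.13752, so 1 + r/4 = 1.13752^(1/4).
r/4 = 0.032737, so r = 0.130948 = 13.0948%.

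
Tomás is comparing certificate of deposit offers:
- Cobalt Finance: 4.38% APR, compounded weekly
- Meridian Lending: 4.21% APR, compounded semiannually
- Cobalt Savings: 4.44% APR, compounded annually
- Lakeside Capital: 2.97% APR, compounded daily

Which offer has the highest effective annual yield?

Cobalt Finance: (1 + 0.0438/52)^52 − 1 = 4.475%
Meridian Lending: (1 + 0.0421/2)^2 − 1 = 4.254%
Cobalt Savings: compounded annually, EAR = 4.440%
Lakeside Capital: (1 + 0.0297/365)^365 − 1 = 3.014%
The highest effective annual rate is Cobalt Finance at 4.475%.

Cobalt Finance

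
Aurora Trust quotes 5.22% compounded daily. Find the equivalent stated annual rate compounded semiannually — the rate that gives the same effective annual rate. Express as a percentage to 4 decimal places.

EAR = (1 + 0.0522/365)^365 − 1 = 0.053583.
Solve (1 + r/2)^2 = 1.053583: r/2 = 1.053583^(1/2) − 1 = 0.026442, so r = 0.052883 = 5.2883%.

5.2883%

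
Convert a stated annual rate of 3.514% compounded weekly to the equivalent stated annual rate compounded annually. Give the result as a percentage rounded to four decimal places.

EAR = (1 + 0.03514/52)^52 − 1 = 0.035752.
Compounded annually, the equivalent nominal rate is the EAR itself: 3.5752%.

3.5752%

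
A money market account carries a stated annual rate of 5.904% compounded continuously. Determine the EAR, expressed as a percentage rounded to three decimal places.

6.082%

With continuous compounding, EAR = e^0.05904 − 1.
e^0.05904 = 1.060818, so EAR = 0.060818 = 6.082%.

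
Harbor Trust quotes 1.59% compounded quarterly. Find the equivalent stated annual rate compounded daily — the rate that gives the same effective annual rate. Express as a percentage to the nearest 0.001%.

1.587%

EAR = (1 + 0.0159/4)^4 − 1 = 0.015995.
Solve (1 + r/365)^365 = 1.015995: r/365 = 1.015995^(1/365) − 1 = 0.000043, so r = 0.015869 = 1.587%.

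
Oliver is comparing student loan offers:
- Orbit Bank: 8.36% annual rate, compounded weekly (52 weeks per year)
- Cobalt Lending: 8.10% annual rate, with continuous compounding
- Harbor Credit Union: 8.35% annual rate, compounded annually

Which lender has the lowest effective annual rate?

Orbit Bank: (1 + 0.0836/52)^52 − 1 = 8.712%
Cobalt Lending: e^0.0810 − 1 = 8.437%
Harbor Credit Union: compounded annually, EAR = 8.350%
The lowest effective annual rate is Harbor Credit Union at 8.350%.

Harbor Credit Union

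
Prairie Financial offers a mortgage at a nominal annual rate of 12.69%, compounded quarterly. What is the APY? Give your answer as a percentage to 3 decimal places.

EAR = (1 + 0.1269/4)^4 − 1.
= (1 + 0.031725)^4 − 1 = 1.133068 − 1 = 13.307%.

13.307%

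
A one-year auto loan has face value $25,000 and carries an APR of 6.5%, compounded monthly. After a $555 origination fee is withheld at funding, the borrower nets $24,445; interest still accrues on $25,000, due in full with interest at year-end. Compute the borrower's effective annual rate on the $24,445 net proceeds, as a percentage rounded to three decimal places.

9.120%

Amount owed after one year: 25,000 × (1 + 0.065/12)^12 = 25,000 × 1.066972 = $26,674.30.
Effective rate on net proceeds: 26,674.30 / 24,445 − 1 = 0.091196 = 9.120%.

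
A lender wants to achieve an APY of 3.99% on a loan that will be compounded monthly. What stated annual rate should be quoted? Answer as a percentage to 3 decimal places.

(1 + r/12)^12 − 1 = 0.0399, so 1 + r/12 = 1.0399^(1/12).
r/12 = 0.003266, so r = 0.039188 = 3.919%.

3.919%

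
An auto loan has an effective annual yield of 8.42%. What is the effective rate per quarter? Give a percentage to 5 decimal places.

2.04162%

The per-quarter rate i satisfies (1 + i)^4 = 1 + 0.0842.
i = 1.0842^(1/4) − 1 = 0.0204162 = 2.04162%.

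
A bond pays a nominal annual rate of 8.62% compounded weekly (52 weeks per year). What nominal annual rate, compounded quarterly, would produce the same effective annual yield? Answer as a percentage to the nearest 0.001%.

8.706%

EAR = (1 + 0.0862/52)^52 − 1 = 0.089947.
Solve (1 + r/4)^4 = 1.089947: r/4 = 1.089947^(1/4) − 1 = 0.021766, so r = 0.087063 = 8.706%.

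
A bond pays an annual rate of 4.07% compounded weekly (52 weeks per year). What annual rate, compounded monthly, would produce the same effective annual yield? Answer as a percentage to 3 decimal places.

EAR = (1 + 0.0407/52)^52 − 1 = 0.041523.
Solve (1 + r/12)^12 = 1.041523: r/12 = 1.041523^(1/12) − 1 = 0.003396, so r = 0.040753 = 4.075%.

4.075%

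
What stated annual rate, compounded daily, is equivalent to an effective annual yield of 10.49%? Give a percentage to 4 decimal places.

(1 + r/365)^365 − 1 = 0.1049, so 1 + r/365 = 1.1049^(1/365).
r/365 = 0.000273, so r = 0.099768 = 9.9768%.

9.9768%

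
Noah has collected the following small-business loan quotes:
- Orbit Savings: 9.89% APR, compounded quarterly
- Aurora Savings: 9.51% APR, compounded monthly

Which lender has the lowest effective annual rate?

Aurora Savings

Orbit Savings: (1 + 0.0989/4)^4 − 1 = 10.263%
Aurora Savings: (1 + 0.0951/12)^12 − 1 = 9.936%
The lowest effective annual rate is Aurora Savings at 9.936%.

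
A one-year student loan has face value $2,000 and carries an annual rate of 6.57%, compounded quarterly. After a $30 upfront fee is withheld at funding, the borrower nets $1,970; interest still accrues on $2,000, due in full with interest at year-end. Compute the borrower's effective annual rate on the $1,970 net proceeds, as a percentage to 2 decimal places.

8.36%

Amount owed after one year: 2,000 × (1 + 0.0657/4)^4 = 2,000 × 1.067336 = $2,134.67.
Effective rate on net proceeds: 2,134.67 / 1,970 − 1 = 0.083590 = 8.36%.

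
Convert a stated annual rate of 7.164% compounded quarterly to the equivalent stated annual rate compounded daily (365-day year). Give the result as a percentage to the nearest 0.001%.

7.101%

EAR = (1 + 0.07164/4)^4 − 1 = 0.073588.
Solve (1 + r/365)^365 = 1.073588: r/365 = 1.073588^(1/365) − 1 = 0.000195, so r = 0.071013 = 7.101%.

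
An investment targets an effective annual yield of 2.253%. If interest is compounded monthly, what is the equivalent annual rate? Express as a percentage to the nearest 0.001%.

2.230%

(1 + r/12)^12 − 1 = 0.02253, so 1 + r/12 = 1.02253^(1/12).
r/12 = 0.001858, so r = 0.022301 = 2.230%.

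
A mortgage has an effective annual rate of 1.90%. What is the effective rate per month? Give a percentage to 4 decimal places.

The per-month rate i satisfies (1 + i)^12 = 1 + 0.0190.
i = 1.0190^(1/12) − 1 = 0.0015697 = 0.1570%.

0.1570%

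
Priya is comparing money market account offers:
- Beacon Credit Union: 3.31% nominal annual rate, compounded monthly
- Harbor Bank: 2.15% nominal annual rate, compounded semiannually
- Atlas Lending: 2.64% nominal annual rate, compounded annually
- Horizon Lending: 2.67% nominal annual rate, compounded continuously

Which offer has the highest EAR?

Beacon Credit Union

Beacon Credit Union: (1 + 0.0331/12)^12 − 1 = 3.361%
Harbor Bank: (1 + 0.0215/2)^2 − 1 = 2.162%
Atlas Lending: compounded annually, EAR = 2.640%
Horizon Lending: e^0.0267 − 1 = 2.706%
The highest effective annual rate is Beacon Credit Union at 3.361%.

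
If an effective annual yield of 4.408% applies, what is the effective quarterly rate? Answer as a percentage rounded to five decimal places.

The per-quarter rate i satisfies (1 + i)^4 = 1 + 0.04408.
i = 1.04408^(1/4) − 1 = 0.0108424 = 1.08424%.

1.08424%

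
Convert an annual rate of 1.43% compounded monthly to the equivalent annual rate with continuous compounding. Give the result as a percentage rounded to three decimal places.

1.429%

EAR = (1 + 0.0143/12)^12 − 1 = 0.014394.
Equivalent continuous rate: r = ln(1 + 0.014394) = 0.014291 = 1.429%.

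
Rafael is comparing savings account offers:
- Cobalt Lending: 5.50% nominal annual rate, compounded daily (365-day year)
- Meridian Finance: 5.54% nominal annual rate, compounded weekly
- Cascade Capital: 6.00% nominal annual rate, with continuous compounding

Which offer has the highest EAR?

Cobalt Lending: (1 + 0.0550/365)^365 − 1 = 5.654%
Meridian Finance: (1 + 0.0554/52)^52 − 1 = 5.693%
Cascade Capital: e^0.0600 − 1 = 6.184%
The highest effective annual rate is Cascade Capital at 6.184%.

Cascade Capital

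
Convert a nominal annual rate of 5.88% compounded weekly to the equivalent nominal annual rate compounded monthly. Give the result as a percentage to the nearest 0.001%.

EAR = (1 + 0.0588/52)^52 − 1 = 0.060528.
Solve (1 + r/12)^12 = 1.060528: r/12 = 1.060528^(1/12) − 1 = 0.004909, so r = 0.058911 = 5.891%.

5.891%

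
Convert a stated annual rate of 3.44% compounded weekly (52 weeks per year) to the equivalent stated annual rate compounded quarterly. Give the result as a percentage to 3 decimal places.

EAR = (1 + 0.0344/52)^52 − 1 = 0.034987.
Solve (1 + r/4)^4 = 1.034987: r/4 = 1.034987^(1/4) − 1 = 0.008634, so r = 0.034537 = 3.454%.

3.454%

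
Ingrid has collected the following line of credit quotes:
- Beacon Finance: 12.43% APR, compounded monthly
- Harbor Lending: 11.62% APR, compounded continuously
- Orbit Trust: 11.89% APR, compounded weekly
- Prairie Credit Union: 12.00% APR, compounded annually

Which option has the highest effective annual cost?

Beacon Finance

Beacon Finance: (1 + 0.1243/12)^12 − 1 = 13.163%
Harbor Lending: e^0.1162 − 1 = 12.322%
Orbit Trust: (1 + 0.1189/52)^52 − 1 = 12.610%
Prairie Credit Union: compounded annually, EAR = 12.000%
The highest effective annual rate is Beacon Finance at 13.163%.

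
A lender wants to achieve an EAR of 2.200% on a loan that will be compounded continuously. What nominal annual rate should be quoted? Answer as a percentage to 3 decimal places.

2.176%

Continuous: nominal r satisfies e^r − 1 = 0.02200.
r = ln(1 + 0.02200) = ln(1.02200) = 0.021761 = 2.176%.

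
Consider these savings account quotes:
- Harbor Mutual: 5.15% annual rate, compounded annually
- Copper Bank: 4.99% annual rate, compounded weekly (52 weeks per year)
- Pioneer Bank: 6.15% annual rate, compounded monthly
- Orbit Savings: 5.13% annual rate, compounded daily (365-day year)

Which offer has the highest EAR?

Pioneer Bank

Harbor Mutual: compounded annually, EAR = 5.150%
Copper Bank: (1 + 0.0499/52)^52 − 1 = 5.114%
Pioneer Bank: (1 + 0.0615/12)^12 − 1 = 6.326%
Orbit Savings: (1 + 0.0513/365)^365 − 1 = 5.263%
The highest effective annual rate is Pioneer Bank at 6.326%.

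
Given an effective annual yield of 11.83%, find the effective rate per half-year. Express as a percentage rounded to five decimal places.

5.74970%

The per-half-year rate i satisfies (1 + i)^2 = 1 + 0.1183.
i = 1.1183^(1/2) − 1 = 0.0574970 = 5.74970%.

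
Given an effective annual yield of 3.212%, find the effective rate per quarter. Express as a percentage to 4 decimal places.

0.7935%

The per-quarter rate i satisfies (1 + i)^4 = 1 + 0.03212.
i = 1.03212^(1/4) − 1 = 0.0079351 = 0.7935%.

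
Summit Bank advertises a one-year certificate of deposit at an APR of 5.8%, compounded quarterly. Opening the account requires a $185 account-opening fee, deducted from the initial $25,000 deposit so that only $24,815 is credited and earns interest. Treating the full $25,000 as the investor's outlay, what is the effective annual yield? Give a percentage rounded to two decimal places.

5.14%

Value after one year: 24,815 × (1 + 0.058/4)^4 = 24,815 × 1.059274 = $26,285.88.
Effective yield on the $25,000 outlay: 26,285.88 / 25,000 − 1 = 0.051435 = 5.14%.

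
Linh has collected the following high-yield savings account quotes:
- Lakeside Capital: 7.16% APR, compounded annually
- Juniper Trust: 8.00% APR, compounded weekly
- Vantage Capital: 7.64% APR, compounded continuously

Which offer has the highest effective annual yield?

Lakeside Capital: compounded annually, EAR = 7.160%
Juniper Trust: (1 + 0.0800/52)^52 − 1 = 8.322%
Vantage Capital: e^0.0764 − 1 = 7.939%
The highest effective annual rate is Juniper Trust at 8.322%.

Juniper Trust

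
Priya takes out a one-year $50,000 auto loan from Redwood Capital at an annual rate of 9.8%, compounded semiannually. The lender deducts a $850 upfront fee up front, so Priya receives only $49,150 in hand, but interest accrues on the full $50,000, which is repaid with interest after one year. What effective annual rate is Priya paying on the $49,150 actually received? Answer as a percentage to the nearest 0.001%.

Amount owed after one year: 50,000 × (1 + 0.098/2)^2 = 50,000 × 1.100401 = $55,020.05.
Effective rate on net proceeds: 55,020.05 / 49,150 − 1 = 0.119431 = 11.943%.

11.943%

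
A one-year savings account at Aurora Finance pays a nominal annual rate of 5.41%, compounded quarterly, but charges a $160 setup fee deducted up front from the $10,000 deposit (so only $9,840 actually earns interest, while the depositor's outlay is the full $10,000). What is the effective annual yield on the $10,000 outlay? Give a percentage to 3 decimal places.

3.832%

Value after one year: 9,840 × (1 + 0.0541/4)^4 = 9,840 × 1.055207 = $10,383.24.
Effective yield on the $10,000 outlay: 10,383.24 / 10,000 − 1 = 0.038324 = 3.832%.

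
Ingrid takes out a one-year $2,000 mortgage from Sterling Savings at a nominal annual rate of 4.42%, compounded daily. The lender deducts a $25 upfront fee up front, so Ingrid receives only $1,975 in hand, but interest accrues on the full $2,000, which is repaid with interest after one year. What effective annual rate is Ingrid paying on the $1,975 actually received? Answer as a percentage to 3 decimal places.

Amount owed after one year: 2,000 × (1 + 0.0442/365)^365 = 2,000 × 1.045189 = $2,090.38.
Effective rate on net proceeds: 2,090.38 / 1,975 − 1 = 0.058419 = 5.842%.

5.842%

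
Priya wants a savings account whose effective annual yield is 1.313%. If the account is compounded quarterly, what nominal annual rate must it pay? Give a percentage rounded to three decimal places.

1.307%

(1 + r/4)^4 − 1 = 0.01313, so 1 + r/4 = 1.01313^(1/4).
r/4 = 0.003266, so r = 0.013066 = 1.307%.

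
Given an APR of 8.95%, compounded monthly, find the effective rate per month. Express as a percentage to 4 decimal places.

0.7458%

With a nominal annual rate compounded monthly, the periodic rate is the nominal rate divided by 12.
i = 0.0895 / 12 = 0.0074583 = 0.7458%.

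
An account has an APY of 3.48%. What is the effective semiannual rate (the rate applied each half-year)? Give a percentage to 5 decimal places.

1.72512%

The per-half-year rate i satisfies (1 + i)^2 = 1 + 0.0348.
i = 1.0348^(1/2) − 1 = 0.0172512 = 1.72512%.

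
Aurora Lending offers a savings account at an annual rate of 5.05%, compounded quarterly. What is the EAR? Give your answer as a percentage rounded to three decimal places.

EAR = (1 + 0.0505/4)^4 − 1.
= (1 + 0.012625)^4 − 1 = 1.051464 − 1 = 5.146%.

5.146%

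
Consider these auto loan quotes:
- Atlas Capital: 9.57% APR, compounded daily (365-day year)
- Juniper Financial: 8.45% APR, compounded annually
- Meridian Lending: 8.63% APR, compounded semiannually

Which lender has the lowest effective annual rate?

Juniper Financial

Atlas Capital: (1 + 0.0957/365)^365 − 1 = 10.042%
Juniper Financial: compounded annually, EAR = 8.450%
Meridian Lending: (1 + 0.0863/2)^2 − 1 = 8.816%
The lowest effective annual rate is Juniper Financial at 8.450%.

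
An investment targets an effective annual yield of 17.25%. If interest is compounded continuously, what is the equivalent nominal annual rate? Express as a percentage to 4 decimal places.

15.9138%

Continuous: nominal r satisfies e^r − 1 = 0.1725.
r = ln(1 + 0.1725) = ln(1.1725) = 0.159138 = 15.9138%.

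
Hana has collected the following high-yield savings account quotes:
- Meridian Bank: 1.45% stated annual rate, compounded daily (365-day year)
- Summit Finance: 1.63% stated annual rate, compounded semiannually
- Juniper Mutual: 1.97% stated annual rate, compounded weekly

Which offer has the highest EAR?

Juniper Mutual

Meridian Bank: (1 + 0.0145/365)^365 − 1 = 1.461%
Summit Finance: (1 + 0.0163/2)^2 − 1 = 1.637%
Juniper Mutual: (1 + 0.0197/52)^52 − 1 = 1.989%
The highest effective annual rate is Juniper Mutual at 1.989%.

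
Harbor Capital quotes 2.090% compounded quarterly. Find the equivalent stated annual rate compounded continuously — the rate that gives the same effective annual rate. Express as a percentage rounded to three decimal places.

2.085%

EAR = (1 + 0.02090/4)^4 − 1 = 0.021064.
Equivalent continuous rate: r = ln(1 + 0.021064) = 0.020846 = 2.085%.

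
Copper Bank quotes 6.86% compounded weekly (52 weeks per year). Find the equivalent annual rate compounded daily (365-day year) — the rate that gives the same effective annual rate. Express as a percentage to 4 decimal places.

6.8561%

EAR = (1 + 0.0686/52)^52 − 1 = 0.070959.
Solve (1 + r/365)^365 = 1.070959: r/365 = 1.070959^(1/365) − 1 = 0.000188, so r = 0.068561 = 6.8561%.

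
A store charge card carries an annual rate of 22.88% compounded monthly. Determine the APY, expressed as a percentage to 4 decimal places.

EAR = (1 + 0.2288/12)^12 − 1.
= 1.254386 − 1 = 25.4386%.

25.4386%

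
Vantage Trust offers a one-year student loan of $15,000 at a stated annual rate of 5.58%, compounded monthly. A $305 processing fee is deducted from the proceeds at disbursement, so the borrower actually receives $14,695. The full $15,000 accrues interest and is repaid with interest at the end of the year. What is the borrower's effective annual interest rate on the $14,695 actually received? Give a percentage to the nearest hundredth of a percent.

Amount owed after one year: 15,000 × (1 + 0.0558/12)^12 = 15,000 × 1.057249 = $15,858.74.
Effective rate on net proceeds: 15,858.74 / 14,695 − 1 = 0.079193 = 7.92%.

7.92%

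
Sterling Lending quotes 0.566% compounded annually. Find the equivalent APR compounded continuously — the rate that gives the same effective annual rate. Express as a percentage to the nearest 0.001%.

0.564%

Compounded annually, EAR = nominal = 0.005660.
Equivalent continuous rate: r = ln(1 + 0.005660) = 0.005644 = 0.564%.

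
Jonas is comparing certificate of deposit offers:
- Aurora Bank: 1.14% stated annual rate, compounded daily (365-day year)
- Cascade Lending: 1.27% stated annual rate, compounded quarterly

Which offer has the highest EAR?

Aurora Bank: (1 + 0.0114/365)^365 − 1 = 1.147%
Cascade Lending: (1 + 0.0127/4)^4 − 1 = 1.276%
The highest effective annual rate is Cascade Lending at 1.276%.

Cascade Lending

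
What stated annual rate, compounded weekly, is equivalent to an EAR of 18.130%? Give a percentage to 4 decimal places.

(1 + r/52)^52 − 1 = 0.18130, so 1 + r/52 = 1.18130^(1/52).
r/52 = 0.003209, so r = 0.166883 = 16.6883%.

16.6883%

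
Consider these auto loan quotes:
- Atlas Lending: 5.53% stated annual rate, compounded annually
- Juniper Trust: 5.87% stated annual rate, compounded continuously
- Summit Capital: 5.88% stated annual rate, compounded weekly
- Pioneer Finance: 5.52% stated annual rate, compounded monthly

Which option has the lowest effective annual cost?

Atlas Lending: compounded annually, EAR = 5.530%
Juniper Trust: e^0.0587 − 1 = 6.046%
Summit Capital: (1 + 0.0588/52)^52 − 1 = 6.053%
Pioneer Finance: (1 + 0.0552/12)^12 − 1 = 5.662%
The lowest effective annual rate is Atlas Lending at 5.530%.

Atlas Lending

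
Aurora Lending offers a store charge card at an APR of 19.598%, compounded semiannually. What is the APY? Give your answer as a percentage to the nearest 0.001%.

EAR = (1 + 0.19598/2)^2 − 1.
= 1.205582 − 1 = 20.558%.

20.558%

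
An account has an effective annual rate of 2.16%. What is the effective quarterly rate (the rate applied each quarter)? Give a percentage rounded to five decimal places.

The per-quarter rate i satisfies (1 + i)^4 = 1 + 0.0216.
i = 1.0216^(1/4) − 1 = 0.0053568 = 0.53568%.

0.53568%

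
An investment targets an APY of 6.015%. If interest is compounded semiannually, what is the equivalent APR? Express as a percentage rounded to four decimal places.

5.9272%

(1 + r/2)^2 − 1 = 0.06015, so 1 + r/2 = 1.06015^(1/2).
r/2 = 0.029636, so r = 0.059272 = 5.9272%.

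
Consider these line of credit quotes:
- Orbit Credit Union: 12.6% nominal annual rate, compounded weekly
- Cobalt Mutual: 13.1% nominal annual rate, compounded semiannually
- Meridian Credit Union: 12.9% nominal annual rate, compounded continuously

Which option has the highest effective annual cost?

Orbit Credit Union: (1 + 0.126/52)^52 − 1 = 13.411%
Cobalt Mutual: (1 + 0.131/2)^2 − 1 = 13.529%
Meridian Credit Union: e^0.129 − 1 = 13.769%
The highest effective annual rate is Meridian Credit Union at 13.769%.

Meridian Credit Union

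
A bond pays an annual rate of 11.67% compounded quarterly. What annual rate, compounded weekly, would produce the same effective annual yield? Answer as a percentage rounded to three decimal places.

11.516%

EAR = (1 + 0.1167/4)^4 − 1 = 0.121907.
Solve (1 + r/52)^52 = 1.121907: r/52 = 1.121907^(1/52) − 1 = 0.002215, so r = 0.115157 = 11.516%.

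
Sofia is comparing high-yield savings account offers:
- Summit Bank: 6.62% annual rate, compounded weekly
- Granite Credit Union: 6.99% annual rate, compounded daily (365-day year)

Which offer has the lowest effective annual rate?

Summit Bank

Summit Bank: (1 + 0.0662/52)^52 − 1 = 6.840%
Granite Credit Union: (1 + 0.0699/365)^365 − 1 = 7.239%
The lowest effective annual rate is Summit Bank at 6.840%.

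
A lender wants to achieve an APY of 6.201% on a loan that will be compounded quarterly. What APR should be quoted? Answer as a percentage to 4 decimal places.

(1 + r/4)^4 − 1 = 0.06201, so 1 + r/4 = 1.06201^(1/4).
r/4 = 0.015155, so r = 0.060618 = 6.0618%.

6.0618%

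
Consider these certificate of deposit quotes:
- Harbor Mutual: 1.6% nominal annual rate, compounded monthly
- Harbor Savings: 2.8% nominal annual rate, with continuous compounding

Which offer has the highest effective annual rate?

Harbor Mutual: (1 + 0.016/12)^12 − 1 = 1.612%
Harbor Savings: e^0.028 − 1 = 2.840%
The highest effective annual rate is Harbor Savings at 2.840%.

Harbor Savings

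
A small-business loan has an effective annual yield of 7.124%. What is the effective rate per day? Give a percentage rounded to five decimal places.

The per-day rate i satisfies (1 + i)^365 = 1 + 0.07124.
i = 1.07124^(1/365) − 1 = 0.0001886 = 0.01886%.

0.01886%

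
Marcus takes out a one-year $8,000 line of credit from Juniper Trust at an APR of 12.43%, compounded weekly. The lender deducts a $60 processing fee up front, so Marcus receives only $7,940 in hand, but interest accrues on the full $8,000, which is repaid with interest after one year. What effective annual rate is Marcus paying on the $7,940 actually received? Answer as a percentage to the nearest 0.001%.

Amount owed after one year: 8,000 × (1 + 0.1243/52)^52 = 8,000 × 1.132188 = $9,057.50.
Effective rate on net proceeds: 9,057.50 / 7,940 − 1 = 0.140743 = 14.074%.

14.074%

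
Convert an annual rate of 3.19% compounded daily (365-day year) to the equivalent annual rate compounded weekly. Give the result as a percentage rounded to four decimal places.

EAR = (1 + 0.0319/365)^365 − 1 = 0.032413.
Solve (1 + r/52)^52 = 1.032413: r/52 = 1.032413^(1/52) − 1 = 0.000614, so r = 0.031908 = 3.1908%.

3.1908%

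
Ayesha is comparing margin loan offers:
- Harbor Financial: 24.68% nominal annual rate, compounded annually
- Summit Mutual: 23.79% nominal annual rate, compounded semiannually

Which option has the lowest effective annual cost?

Harbor Financial

Harbor Financial: compounded annually, EAR = 24.680%
Summit Mutual: (1 + 0.2379/2)^2 − 1 = 25.205%
The lowest effective annual rate is Harbor Financial at 24.680%.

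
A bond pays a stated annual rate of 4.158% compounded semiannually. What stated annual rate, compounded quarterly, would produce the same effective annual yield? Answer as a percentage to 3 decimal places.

EAR = (1 + 0.04158/2)^2 − 1 = 0.042012.
Solve (1 + r/4)^4 = 1.042012: r/4 = 1.042012^(1/4) − 1 = 0.010342, so r = 0.041366 = 4.137%.

4.137%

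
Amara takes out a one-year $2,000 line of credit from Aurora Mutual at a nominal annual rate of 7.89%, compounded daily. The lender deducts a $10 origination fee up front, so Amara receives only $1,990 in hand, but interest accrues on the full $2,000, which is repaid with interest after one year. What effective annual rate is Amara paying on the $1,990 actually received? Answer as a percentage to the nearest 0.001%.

Amount owed after one year: 2,000 × (1 + 0.0789/365)^365 = 2,000 × 1.082087 = $2,164.17.
Effective rate on net proceeds: 2,164.17 / 1,990 − 1 = 0.087525 = 8.752%.

8.752%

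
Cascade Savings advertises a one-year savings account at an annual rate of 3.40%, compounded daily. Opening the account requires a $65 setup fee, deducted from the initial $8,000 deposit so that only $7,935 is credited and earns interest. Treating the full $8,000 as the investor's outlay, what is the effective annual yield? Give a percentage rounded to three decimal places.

Value after one year: 7,935 × (1 + 0.0340/365)^365 = 7,935 × 1.034583 = $8,209.42.
Effective yield on the $8,000 outlay: 8,209.42 / 8,000 − 1 = 0.026177 = 2.618%.

2.618%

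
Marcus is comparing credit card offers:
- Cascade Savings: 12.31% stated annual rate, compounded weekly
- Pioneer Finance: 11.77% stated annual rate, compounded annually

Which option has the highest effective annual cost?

Cascade Savings: (1 + 0.1231/52)^52 − 1 = 13.083%
Pioneer Finance: compounded annually, EAR = 11.770%
The highest effective annual rate is Cascade Savings at 13.083%.

Cascade Savings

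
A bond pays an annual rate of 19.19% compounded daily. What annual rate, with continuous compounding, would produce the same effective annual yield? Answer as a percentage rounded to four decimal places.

EAR = (1 + 0.1919/365)^365 − 1 = 0.211488.
Equivalent continuous rate: r = ln(1 + 0.211488) = 0.191850 = 19.1850%.

19.1850%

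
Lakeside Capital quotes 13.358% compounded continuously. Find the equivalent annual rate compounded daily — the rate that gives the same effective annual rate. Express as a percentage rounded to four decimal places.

EAR under continuous compounding: e^0.13358 − 1 = 0.142913.
Solve (1 + r/365)^365 = 1.142913: r/365 = 1.142913^(1/365) − 1 = 0.000366, so r = 0.133604 = 13.3604%.

13.3604%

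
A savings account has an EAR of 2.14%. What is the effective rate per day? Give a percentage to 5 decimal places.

The per-day rate i satisfies (1 + i)^365 = 1 + 0.0214.
i = 1.0214^(1/365) − 1 = 0.0000580 = 0.00580%.

0.00580%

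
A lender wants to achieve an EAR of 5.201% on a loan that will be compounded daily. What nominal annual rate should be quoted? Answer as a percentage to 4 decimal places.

5.0706%

(1 + r/365)^365 − 1 = 0.05201, so 1 + r/365 = 1.05201^(1/365).
r/365 = 0.000139, so r = 0.050706 = 5.0706%.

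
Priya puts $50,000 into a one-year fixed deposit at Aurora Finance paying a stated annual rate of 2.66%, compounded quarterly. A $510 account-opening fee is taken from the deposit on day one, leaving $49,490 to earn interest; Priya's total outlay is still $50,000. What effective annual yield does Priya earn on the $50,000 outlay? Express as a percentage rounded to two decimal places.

Value after one year: 49,490 × (1 + 0.0266/4)^4 = 49,490 × 1.026867 = $50,819.62.
Effective yield on the $50,000 outlay: 50,819.62 / 50,000 − 1 = 0.016392 = 1.64%.

1.64%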